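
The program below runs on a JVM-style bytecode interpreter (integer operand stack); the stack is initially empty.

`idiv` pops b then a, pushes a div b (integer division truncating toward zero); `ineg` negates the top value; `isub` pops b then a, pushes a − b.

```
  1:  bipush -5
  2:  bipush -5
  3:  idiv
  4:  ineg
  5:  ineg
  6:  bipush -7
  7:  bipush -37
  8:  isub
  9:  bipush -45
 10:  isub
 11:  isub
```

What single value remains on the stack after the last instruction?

-74

bipush -5  -> -5
bipush -5  -> -5 -5
idiv       -> 1
ineg       -> -1
ineg       -> 1
bipush -7  -> 1 -7
bipush -37 -> 1 -7 -37
isub       -> 1 30
bipush -45 -> 1 30 -45
isub       -> 1 75
isub       -> -74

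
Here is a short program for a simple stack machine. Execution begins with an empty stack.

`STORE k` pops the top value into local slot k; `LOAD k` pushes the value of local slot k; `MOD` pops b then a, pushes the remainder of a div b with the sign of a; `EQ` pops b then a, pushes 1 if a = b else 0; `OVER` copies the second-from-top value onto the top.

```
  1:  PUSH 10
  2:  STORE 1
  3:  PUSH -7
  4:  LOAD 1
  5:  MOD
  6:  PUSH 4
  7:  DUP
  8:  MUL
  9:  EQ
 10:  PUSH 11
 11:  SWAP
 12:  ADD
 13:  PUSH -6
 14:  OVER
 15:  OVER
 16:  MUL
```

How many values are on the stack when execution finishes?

3

PUSH 10 -> 10
STORE 1 -> (empty)
PUSH -7 -> -7
LOAD 1  -> -7 10
MOD     -> -7
PUSH 4  -> -7 4
DUP     -> -7 4 4
MUL     -> -7 16
EQ      -> 0
PUSH 11 -> 0 11
SWAP    -> 11 0
ADD     -> 11
PUSH -6 -> 11 -6
OVER    -> 11 -6 11
OVER    -> 11 -6 11 -6
MUL     -> 11 -6 -66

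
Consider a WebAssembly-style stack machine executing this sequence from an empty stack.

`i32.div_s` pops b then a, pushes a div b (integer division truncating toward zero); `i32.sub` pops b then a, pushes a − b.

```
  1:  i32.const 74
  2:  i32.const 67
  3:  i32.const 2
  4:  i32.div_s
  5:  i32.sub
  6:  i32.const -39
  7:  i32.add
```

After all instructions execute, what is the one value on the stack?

i32.const 74   74
i32.const 67   74 67
i32.const 2    74 67 2
i32.div_s      74 33
i32.sub        41
i32.const -39  41 -39
i32.add        2

2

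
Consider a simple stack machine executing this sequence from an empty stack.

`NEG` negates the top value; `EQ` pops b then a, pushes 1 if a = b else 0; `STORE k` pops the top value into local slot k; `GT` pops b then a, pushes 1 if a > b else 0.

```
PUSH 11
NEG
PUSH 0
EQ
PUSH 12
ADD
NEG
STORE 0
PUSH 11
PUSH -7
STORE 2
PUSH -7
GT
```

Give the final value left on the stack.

PUSH 11 : 11
NEG     : -11
PUSH 0  : -11 0
EQ      : 0
PUSH 12 : 0 12
ADD     : 12
NEG     : -12
STORE 0 : (empty)
PUSH 11 : 11
PUSH -7 : 11 -7
STORE 2 : 11
PUSH -7 : 11 -7
GT      : 1

1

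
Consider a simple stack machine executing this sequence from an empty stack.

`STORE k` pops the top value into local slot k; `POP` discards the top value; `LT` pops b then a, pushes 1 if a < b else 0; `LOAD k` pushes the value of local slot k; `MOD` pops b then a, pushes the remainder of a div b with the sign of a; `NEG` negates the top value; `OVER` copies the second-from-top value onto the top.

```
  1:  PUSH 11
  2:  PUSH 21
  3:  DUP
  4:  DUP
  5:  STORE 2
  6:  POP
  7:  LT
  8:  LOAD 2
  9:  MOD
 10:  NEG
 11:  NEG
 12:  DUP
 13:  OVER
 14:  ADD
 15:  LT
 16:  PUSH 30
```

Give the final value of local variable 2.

21

PUSH 11 : 11
PUSH 21 : 11 21
DUP     : 11 21 21
DUP     : 11 21 21 21
STORE 2 : 11 21 21
POP     : 11 21
LT      : 1
LOAD 2  : 1 21
MOD     : 1
NEG     : -1
NEG     : 1
DUP     : 1 1
OVER    : 1 1 1
ADD     : 1 2
LT      : 1
PUSH 30 : 1 30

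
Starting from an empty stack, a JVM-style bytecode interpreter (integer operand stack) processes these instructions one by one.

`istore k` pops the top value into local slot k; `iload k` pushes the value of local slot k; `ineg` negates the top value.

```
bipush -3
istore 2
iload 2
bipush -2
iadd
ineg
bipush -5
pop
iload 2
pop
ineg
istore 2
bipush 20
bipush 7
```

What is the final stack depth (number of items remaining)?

2

bipush -3  [-3]
istore 2   []
iload 2    [-3]
bipush -2  [-3, -2]
iadd       [-5]
ineg       [5]
bipush -5  [5, -5]
pop        [5]
iload 2    [5, -3]
pop        [5]
ineg       [-5]
istore 2   []
bipush 20  [20]
bipush 7   [20, 7]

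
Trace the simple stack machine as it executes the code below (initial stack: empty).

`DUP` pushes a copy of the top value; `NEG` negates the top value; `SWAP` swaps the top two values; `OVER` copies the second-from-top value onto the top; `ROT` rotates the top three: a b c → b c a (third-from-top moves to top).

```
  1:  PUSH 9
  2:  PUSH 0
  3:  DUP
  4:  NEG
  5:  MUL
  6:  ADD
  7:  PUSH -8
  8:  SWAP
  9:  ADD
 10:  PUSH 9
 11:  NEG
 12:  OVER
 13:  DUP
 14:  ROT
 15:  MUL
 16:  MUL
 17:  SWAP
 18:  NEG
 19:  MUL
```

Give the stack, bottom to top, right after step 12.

PUSH 9   [9]
PUSH 0   [9, 0]
DUP      [9, 0, 0]
NEG      [9, 0, 0]
MUL      [9, 0]
ADD      [9]
PUSH -8  [9, -8]
SWAP     [-8, 9]
ADD      [1]
PUSH 9   [1, 9]
NEG      [1, -9]
OVER     [1, -9, 1]

[1, -9, 1]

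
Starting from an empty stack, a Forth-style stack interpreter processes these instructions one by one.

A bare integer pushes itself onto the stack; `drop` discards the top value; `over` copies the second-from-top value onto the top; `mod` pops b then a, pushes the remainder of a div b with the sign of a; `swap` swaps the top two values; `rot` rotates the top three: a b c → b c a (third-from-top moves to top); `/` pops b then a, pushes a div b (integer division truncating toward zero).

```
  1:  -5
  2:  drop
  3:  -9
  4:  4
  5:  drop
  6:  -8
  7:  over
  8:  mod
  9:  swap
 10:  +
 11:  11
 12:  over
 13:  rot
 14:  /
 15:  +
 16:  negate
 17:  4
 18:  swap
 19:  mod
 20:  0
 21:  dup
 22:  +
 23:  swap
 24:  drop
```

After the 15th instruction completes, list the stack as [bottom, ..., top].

[12]

-5    -5
drop  (empty)
-9    -9
4     -9 4
drop  -9
-8    -9 -8
over  -9 -8 -9
mod   -9 -8
swap  -8 -9
+     -17
11    -17 11
over  -17 11 -17
rot   11 -17 -17
/     11 1
+     12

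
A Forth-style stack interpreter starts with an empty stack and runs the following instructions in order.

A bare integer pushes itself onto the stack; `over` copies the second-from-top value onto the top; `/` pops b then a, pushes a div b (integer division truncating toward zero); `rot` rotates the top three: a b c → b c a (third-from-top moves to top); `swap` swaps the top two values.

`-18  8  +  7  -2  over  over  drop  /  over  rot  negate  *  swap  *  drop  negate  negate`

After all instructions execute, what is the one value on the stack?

-18    : [-18]
8      : [-18, 8]
+      : [-10]
7      : [-10, 7]
-2     : [-10, 7, -2]
over   : [-10, 7, -2, 7]
over   : [-10, 7, -2, 7, -2]
drop   : [-10, 7, -2, 7]
/      : [-10, 7, 0]
over   : [-10, 7, 0, 7]
rot    : [-10, 0, 7, 7]
negate : [-10, 0, 7, -7]
*      : [-10, 0, -49]
swap   : [-10, -49, 0]
*      : [-10, 0]
drop   : [-10]
negate : [10]
negate : [-10]

-10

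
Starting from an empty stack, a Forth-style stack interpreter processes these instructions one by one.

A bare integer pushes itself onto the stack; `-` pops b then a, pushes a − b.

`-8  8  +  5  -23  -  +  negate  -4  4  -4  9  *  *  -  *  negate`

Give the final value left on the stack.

3920

-8      [-8]
8       [-8, 8]
+       [0]
5       [0, 5]
-23     [0, 5, -23]
-       [0, 28]
+       [28]
negate  [-28]
-4      [-28, -4]
4       [-28, -4, 4]
-4      [-28, -4, 4, -4]
9       [-28, -4, 4, -4, 9]
*       [-28, -4, 4, -36]
*       [-28, -4, -144]
-       [-28, 140]
*       [-3920]
negate  [3920]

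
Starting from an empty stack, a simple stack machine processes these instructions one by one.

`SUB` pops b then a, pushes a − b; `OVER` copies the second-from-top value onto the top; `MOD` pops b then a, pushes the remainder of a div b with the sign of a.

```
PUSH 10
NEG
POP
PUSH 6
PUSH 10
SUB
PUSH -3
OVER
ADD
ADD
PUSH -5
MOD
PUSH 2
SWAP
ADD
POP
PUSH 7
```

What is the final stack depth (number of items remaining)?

PUSH 10 -> [10]
NEG     -> [-10]
POP     -> []
PUSH 6  -> [6]
PUSH 10 -> [6, 10]
SUB     -> [-4]
PUSH -3 -> [-4, -3]
OVER    -> [-4, -3, -4]
ADD     -> [-4, -7]
ADD     -> [-11]
PUSH -5 -> [-11, -5]
MOD     -> [-1]
PUSH 2  -> [-1, 2]
SWAP    -> [2, -1]
ADD     -> [1]
POP     -> []
PUSH 7  -> [7]

1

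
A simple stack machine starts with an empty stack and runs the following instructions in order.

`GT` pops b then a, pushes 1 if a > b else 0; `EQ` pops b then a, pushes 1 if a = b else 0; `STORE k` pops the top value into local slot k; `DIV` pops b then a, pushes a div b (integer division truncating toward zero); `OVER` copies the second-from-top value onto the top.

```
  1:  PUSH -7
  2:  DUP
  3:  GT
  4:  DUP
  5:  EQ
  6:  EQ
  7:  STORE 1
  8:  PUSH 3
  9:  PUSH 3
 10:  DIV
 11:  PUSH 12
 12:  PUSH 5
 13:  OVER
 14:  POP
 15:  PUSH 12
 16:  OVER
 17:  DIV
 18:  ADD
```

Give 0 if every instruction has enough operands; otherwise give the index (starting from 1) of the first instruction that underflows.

PUSH -7  [-7]
DUP      [-7, -7]
GT       [0]
DUP      [0, 0]
EQ       [1]
EQ  — needs 2 operands, stack has 1 → underflow

6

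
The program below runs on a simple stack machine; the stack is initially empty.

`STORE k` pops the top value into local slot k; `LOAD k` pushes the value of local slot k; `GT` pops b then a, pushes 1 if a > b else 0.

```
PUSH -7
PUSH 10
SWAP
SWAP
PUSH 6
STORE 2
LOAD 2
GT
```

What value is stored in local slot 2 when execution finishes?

6

PUSH -7 -> [-7]
PUSH 10 -> [-7, 10]
SWAP    -> [10, -7]
SWAP    -> [-7, 10]
PUSH 6  -> [-7, 10, 6]
STORE 2 -> [-7, 10]
LOAD 2  -> [-7, 10, 6]
GT      -> [-7, 1]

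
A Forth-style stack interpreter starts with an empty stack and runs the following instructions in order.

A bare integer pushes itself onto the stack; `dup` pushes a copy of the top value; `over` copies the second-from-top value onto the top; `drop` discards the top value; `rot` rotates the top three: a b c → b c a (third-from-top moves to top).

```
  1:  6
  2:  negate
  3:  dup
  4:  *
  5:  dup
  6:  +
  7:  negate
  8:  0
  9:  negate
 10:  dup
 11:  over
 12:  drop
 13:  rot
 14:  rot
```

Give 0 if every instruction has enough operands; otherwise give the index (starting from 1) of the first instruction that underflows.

0

6       [6]
negate  [-6]
dup     [-6, -6]
*       [36]
dup     [36, 36]
+       [72]
negate  [-72]
0       [-72, 0]
negate  [-72, 0]
dup     [-72, 0, 0]
over    [-72, 0, 0, 0]
drop    [-72, 0, 0]
rot     [0, 0, -72]
rot     [0, -72, 0]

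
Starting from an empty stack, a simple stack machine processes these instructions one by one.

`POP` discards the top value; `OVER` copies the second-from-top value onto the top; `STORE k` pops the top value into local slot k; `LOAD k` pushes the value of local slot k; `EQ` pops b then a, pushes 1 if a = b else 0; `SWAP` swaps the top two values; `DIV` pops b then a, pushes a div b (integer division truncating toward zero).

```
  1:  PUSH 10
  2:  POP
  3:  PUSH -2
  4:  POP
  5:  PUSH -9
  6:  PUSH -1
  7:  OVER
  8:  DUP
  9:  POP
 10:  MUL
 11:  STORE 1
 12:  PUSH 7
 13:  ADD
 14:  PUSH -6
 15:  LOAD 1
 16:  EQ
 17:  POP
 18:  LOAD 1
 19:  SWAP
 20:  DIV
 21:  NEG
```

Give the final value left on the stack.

PUSH 10 → [10]
POP     → []
PUSH -2 → [-2]
POP     → []
PUSH -9 → [-9]
PUSH -1 → [-9, -1]
OVER    → [-9, -1, -9]
DUP     → [-9, -1, -9, -9]
POP     → [-9, -1, -9]
MUL     → [-9, 9]
STORE 1 → [-9]
PUSH 7  → [-9, 7]
ADD     → [-2]
PUSH -6 → [-2, -6]
LOAD 1  → [-2, -6, 9]
EQ      → [-2, 0]
POP     → [-2]
LOAD 1  → [-2, 9]
SWAP    → [9, -2]
DIV     → [-4]
NEG     → [4]

4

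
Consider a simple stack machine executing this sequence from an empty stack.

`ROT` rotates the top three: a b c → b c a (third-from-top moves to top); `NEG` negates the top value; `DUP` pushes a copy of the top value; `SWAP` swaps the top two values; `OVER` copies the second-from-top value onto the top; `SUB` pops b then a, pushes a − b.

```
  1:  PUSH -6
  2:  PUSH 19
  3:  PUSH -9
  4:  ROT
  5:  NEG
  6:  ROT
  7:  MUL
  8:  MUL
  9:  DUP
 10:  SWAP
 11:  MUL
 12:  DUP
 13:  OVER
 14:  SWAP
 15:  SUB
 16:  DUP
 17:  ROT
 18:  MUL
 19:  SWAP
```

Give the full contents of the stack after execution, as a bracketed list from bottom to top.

[0, 0]

PUSH -6 -> -6
PUSH 19 -> -6 19
PUSH -9 -> -6 19 -9
ROT     -> 19 -9 -6
NEG     -> 19 -9 6
ROT     -> -9 6 19
MUL     -> -9 114
MUL     -> -1026
DUP     -> -1026 -1026
SWAP    -> -1026 -1026
MUL     -> 1052676
DUP     -> 1052676 1052676
OVER    -> 1052676 1052676 1052676
SWAP    -> 1052676 1052676 1052676
SUB     -> 1052676 0
DUP     -> 1052676 0 0
ROT     -> 0 0 1052676
MUL     -> 0 0
SWAP    -> 0 0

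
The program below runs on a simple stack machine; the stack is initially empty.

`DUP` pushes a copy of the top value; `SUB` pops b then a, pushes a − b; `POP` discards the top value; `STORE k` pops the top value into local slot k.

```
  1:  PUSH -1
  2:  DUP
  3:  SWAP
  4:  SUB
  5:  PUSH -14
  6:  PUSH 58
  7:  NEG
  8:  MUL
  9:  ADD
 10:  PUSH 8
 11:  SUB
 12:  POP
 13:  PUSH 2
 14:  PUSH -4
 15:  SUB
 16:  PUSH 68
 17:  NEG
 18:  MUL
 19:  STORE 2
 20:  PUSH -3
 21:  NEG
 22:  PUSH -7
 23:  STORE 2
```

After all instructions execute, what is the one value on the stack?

PUSH -1   -1
DUP       -1 -1
SWAP      -1 -1
SUB       0
PUSH -14  0 -14
PUSH 58   0 -14 58
NEG       0 -14 -58
MUL       0 812
ADD       812
PUSH 8    812 8
SUB       804
POP       (empty)
PUSH 2    2
PUSH -4   2 -4
SUB       6
PUSH 68   6 68
NEG       6 -68
MUL       -408
STORE 2   (empty)
PUSH -3   -3
NEG       3
PUSH -7   3 -7
STORE 2   3

3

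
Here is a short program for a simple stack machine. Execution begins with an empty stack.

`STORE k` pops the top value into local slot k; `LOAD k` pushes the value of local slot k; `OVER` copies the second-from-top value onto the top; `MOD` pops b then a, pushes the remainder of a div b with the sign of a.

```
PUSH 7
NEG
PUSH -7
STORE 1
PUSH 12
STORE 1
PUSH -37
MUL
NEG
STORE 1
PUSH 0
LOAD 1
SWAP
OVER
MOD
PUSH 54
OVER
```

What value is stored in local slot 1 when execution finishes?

PUSH 7   -> 7
NEG      -> -7
PUSH -7  -> -7 -7
STORE 1  -> -7
PUSH 12  -> -7 12
STORE 1  -> -7
PUSH -37 -> -7 -37
MUL      -> 259
NEG      -> -259
STORE 1  -> (empty)
PUSH 0   -> 0
LOAD 1   -> 0 -259
SWAP     -> -259 0
OVER     -> -259 0 -259
MOD      -> -259 0
PUSH 54  -> -259 0 54
OVER     -> -259 0 54 0

-259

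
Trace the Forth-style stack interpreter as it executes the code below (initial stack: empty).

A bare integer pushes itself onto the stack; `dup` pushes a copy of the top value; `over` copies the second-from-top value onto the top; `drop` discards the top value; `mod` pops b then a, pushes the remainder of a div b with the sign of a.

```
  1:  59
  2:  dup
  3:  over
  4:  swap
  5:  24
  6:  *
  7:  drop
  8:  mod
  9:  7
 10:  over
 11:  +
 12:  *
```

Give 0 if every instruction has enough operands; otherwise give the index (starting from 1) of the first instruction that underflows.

59   -> 59
dup  -> 59 59
over -> 59 59 59
swap -> 59 59 59
24   -> 59 59 59 24
*    -> 59 59 1416
drop -> 59 59
mod  -> 0
7    -> 0 7
over -> 0 7 0
+    -> 0 7
*    -> 0

0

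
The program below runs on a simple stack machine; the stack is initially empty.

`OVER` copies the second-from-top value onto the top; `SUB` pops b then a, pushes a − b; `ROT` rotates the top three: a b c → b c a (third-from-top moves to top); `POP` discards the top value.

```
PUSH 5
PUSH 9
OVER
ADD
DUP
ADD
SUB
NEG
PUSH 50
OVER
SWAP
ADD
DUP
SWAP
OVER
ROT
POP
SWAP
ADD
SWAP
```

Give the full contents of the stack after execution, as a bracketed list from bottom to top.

[146, 23]

PUSH 5  → 5
PUSH 9  → 5 9
OVER    → 5 9 5
ADD     → 5 14
DUP     → 5 14 14
ADD     → 5 28
SUB     → -23
NEG     → 23
PUSH 50 → 23 50
OVER    → 23 50 23
SWAP    → 23 23 50
ADD     → 23 73
DUP     → 23 73 73
SWAP    → 23 73 73
OVER    → 23 73 73 73
ROT     → 23 73 73 73
POP     → 23 73 73
SWAP    → 23 73 73
ADD     → 23 146
SWAP    → 146 23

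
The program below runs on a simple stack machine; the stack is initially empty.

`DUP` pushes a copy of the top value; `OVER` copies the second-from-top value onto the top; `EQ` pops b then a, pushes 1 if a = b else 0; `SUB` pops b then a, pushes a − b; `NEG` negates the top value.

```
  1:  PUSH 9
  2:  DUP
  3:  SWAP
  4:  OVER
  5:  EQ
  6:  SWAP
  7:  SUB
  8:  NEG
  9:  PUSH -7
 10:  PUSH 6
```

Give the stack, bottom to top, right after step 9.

[8, -7]

PUSH 9  → [9]
DUP     → [9, 9]
SWAP    → [9, 9]
OVER    → [9, 9, 9]
EQ      → [9, 1]
SWAP    → [1, 9]
SUB     → [-8]
NEG     → [8]
PUSH -7 → [8, -7]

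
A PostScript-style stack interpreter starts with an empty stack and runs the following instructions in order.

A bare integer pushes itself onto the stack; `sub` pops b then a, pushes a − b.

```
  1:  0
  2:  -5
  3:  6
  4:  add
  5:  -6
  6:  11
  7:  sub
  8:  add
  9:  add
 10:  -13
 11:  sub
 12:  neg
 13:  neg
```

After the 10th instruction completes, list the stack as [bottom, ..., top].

[-16, -13]

0   → [0]
-5  → [0, -5]
6   → [0, -5, 6]
add → [0, 1]
-6  → [0, 1, -6]
11  → [0, 1, -6, 11]
sub → [0, 1, -17]
add → [0, -16]
add → [-16]
-13 → [-16, -13]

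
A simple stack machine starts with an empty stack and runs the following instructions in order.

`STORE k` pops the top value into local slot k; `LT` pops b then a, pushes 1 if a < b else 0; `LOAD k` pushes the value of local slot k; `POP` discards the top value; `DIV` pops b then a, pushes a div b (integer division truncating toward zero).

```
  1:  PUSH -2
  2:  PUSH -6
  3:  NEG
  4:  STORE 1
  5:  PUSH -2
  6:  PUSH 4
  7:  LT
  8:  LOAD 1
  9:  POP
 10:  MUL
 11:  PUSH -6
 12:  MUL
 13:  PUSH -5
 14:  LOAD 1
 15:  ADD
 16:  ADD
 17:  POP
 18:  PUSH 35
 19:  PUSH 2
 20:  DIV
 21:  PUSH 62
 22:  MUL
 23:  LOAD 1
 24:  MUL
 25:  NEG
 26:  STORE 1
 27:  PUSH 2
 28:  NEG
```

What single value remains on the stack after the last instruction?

PUSH -2  -2
PUSH -6  -2 -6
NEG      -2 6
STORE 1  -2
PUSH -2  -2 -2
PUSH 4   -2 -2 4
LT       -2 1
LOAD 1   -2 1 6
POP      -2 1
MUL      -2
PUSH -6  -2 -6
MUL      12
PUSH -5  12 -5
LOAD 1   12 -5 6
ADD      12 1
ADD      13
POP      (empty)
PUSH 35  35
PUSH 2   35 2
DIV      17
PUSH 62  17 62
MUL      1054
LOAD 1   1054 6
MUL      6324
NEG      -6324
STORE 1  (empty)
PUSH 2   2
NEG      -2

-2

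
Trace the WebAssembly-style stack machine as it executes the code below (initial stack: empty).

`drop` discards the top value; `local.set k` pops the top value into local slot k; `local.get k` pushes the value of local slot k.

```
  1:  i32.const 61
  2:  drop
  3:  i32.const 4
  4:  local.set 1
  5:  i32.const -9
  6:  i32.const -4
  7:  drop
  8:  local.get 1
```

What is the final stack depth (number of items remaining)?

2

i32.const 61 -> [61]
drop         -> []
i32.const 4  -> [4]
local.set 1  -> []
i32.const -9 -> [-9]
i32.const -4 -> [-9, -4]
drop         -> [-9]
local.get 1  -> [-9, 4]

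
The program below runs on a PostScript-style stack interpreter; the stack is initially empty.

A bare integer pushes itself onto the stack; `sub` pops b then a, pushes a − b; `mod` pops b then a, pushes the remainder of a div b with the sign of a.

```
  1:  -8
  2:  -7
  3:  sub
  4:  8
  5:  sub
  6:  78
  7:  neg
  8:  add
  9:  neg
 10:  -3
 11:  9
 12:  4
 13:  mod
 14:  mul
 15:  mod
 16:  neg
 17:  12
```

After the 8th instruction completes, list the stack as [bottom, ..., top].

[-87]

-8   -8
-7   -8 -7
sub  -1
8    -1 8
sub  -9
78   -9 78
neg  -9 -78
add  -87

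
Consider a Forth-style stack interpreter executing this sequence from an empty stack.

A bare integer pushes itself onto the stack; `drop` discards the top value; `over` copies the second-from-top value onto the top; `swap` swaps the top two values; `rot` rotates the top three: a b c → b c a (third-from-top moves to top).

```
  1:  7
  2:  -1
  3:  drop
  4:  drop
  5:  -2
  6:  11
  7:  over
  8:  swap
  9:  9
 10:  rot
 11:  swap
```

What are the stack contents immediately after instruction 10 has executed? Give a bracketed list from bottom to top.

7    → 7
-1   → 7 -1
drop → 7
drop → (empty)
-2   → -2
11   → -2 11
over → -2 11 -2
swap → -2 -2 11
9    → -2 -2 11 9
rot  → -2 11 9 -2

[-2, 11, 9, -2]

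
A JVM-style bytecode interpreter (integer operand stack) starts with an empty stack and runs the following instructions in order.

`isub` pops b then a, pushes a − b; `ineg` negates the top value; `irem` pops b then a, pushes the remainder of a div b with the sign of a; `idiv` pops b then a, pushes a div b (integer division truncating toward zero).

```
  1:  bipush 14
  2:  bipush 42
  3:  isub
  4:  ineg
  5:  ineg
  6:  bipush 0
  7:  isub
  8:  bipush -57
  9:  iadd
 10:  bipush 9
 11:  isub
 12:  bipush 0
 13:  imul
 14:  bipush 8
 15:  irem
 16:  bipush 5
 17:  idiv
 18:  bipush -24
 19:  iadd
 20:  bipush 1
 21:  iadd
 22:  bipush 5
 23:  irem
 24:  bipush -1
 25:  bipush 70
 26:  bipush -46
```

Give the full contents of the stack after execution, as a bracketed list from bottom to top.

bipush 14  -> [14]
bipush 42  -> [14, 42]
isub       -> [-28]
ineg       -> [28]
ineg       -> [-28]
bipush 0   -> [-28, 0]
isub       -> [-28]
bipush -57 -> [-28, -57]
iadd       -> [-85]
bipush 9   -> [-85, 9]
isub       -> [-94]
bipush 0   -> [-94, 0]
imul       -> [0]
bipush 8   -> [0, 8]
irem       -> [0]
bipush 5   -> [0, 5]
idiv       -> [0]
bipush -24 -> [0, -24]
iadd       -> [-24]
bipush 1   -> [-24, 1]
iadd       -> [-23]
bipush 5   -> [-23, 5]
irem       -> [-3]
bipush -1  -> [-3, -1]
bipush 70  -> [-3, -1, 70]
bipush -46 -> [-3, -1, 70, -46]

[-3, -1, 70, -46]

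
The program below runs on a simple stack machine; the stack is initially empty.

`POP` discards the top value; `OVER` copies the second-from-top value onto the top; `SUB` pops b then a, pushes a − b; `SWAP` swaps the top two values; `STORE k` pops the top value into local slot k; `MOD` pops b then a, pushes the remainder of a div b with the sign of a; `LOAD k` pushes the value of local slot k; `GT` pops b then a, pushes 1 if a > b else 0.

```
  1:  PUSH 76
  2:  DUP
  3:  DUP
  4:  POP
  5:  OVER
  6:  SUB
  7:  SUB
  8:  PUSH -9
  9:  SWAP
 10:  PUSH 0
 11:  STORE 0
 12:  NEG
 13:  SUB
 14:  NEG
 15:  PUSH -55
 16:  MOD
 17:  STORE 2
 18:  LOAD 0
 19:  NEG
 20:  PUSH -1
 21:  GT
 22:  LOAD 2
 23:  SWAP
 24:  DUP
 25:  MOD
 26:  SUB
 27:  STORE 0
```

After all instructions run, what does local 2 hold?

PUSH 76   76
DUP       76 76
DUP       76 76 76
POP       76 76
OVER      76 76 76
SUB       76 0
SUB       76
PUSH -9   76 -9
SWAP      -9 76
PUSH 0    -9 76 0
STORE 0   -9 76
NEG       -9 -76
SUB       67
NEG       -67
PUSH -55  -67 -55
MOD       -12
STORE 2   (empty)
LOAD 0    0
NEG       0
PUSH -1   0 -1
GT        1
LOAD 2    1 -12
SWAP      -12 1
DUP       -12 1 1
MOD       -12 0
SUB       -12
STORE 0   (empty)

-12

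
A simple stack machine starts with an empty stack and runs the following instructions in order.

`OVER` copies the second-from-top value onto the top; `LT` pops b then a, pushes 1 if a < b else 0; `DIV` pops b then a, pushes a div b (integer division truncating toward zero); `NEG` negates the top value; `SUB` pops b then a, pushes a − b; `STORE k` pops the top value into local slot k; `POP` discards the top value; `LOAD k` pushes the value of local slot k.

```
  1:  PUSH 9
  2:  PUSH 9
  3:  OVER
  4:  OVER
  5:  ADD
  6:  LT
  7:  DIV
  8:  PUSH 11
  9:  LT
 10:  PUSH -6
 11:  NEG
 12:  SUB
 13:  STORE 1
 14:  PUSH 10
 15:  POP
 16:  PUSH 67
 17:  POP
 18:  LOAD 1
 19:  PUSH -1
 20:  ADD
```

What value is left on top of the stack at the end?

PUSH 9  → 9
PUSH 9  → 9 9
OVER    → 9 9 9
OVER    → 9 9 9 9
ADD     → 9 9 18
LT      → 9 1
DIV     → 9
PUSH 11 → 9 11
LT      → 1
PUSH -6 → 1 -6
NEG     → 1 6
SUB     → -5
STORE 1 → (empty)
PUSH 10 → 10
POP     → (empty)
PUSH 67 → 67
POP     → (empty)
LOAD 1  → -5
PUSH -1 → -5 -1
ADD     → -6

-6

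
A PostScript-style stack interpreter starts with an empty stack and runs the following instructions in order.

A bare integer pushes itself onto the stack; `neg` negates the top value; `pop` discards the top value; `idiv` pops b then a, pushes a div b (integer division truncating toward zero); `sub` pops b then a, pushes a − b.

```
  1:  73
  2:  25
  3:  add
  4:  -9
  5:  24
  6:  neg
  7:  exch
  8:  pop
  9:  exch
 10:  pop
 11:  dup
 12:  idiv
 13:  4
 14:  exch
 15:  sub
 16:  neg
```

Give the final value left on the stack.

-3

73    [73]
25    [73, 25]
add   [98]
-9    [98, -9]
24    [98, -9, 24]
neg   [98, -9, -24]
exch  [98, -24, -9]
pop   [98, -24]
exch  [-24, 98]
pop   [-24]
dup   [-24, -24]
idiv  [1]
4     [1, 4]
exch  [4, 1]
sub   [3]
neg   [-3]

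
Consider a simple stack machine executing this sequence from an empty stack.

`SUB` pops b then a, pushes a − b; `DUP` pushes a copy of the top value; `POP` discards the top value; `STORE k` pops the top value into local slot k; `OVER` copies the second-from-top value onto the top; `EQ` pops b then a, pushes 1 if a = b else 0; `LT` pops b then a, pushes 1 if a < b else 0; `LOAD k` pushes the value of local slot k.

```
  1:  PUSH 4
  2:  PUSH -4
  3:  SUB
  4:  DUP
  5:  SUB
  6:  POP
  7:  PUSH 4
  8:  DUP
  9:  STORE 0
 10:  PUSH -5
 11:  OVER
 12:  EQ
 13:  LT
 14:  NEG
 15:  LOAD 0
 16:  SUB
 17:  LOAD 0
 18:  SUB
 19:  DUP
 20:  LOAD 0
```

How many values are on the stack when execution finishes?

PUSH 4  : 4
PUSH -4 : 4 -4
SUB     : 8
DUP     : 8 8
SUB     : 0
POP     : (empty)
PUSH 4  : 4
DUP     : 4 4
STORE 0 : 4
PUSH -5 : 4 -5
OVER    : 4 -5 4
EQ      : 4 0
LT      : 0
NEG     : 0
LOAD 0  : 0 4
SUB     : -4
LOAD 0  : -4 4
SUB     : -8
DUP     : -8 -8
LOAD 0  : -8 -8 4

3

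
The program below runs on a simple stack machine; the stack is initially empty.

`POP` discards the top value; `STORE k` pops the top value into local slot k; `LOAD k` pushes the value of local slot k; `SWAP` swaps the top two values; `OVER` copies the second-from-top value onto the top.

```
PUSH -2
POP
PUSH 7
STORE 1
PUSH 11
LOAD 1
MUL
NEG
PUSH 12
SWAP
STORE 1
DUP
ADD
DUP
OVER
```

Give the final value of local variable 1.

PUSH -2  -2
POP      (empty)
PUSH 7   7
STORE 1  (empty)
PUSH 11  11
LOAD 1   11 7
MUL      77
NEG      -77
PUSH 12  -77 12
SWAP     12 -77
STORE 1  12
DUP      12 12
ADD      24
DUP      24 24
OVER     24 24 24

-77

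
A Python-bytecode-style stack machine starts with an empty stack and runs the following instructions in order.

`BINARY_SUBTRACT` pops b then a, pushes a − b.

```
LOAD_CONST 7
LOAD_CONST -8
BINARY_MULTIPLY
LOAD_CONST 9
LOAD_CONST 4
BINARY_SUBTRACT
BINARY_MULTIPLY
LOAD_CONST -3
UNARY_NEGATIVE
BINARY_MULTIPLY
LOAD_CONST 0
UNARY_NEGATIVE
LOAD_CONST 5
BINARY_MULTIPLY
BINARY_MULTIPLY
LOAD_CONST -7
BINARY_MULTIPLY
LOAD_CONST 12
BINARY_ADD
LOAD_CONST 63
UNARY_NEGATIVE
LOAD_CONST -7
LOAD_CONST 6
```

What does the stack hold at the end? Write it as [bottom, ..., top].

LOAD_CONST 7    -> [7]
LOAD_CONST -8   -> [7, -8]
BINARY_MULTIPLY -> [-56]
LOAD_CONST 9    -> [-56, 9]
LOAD_CONST 4    -> [-56, 9, 4]
BINARY_SUBTRACT -> [-56, 5]
BINARY_MULTIPLY -> [-280]
LOAD_CONST -3   -> [-280, -3]
UNARY_NEGATIVE  -> [-280, 3]
BINARY_MULTIPLY -> [-840]
LOAD_CONST 0    -> [-840, 0]
UNARY_NEGATIVE  -> [-840, 0]
LOAD_CONST 5    -> [-840, 0, 5]
BINARY_MULTIPLY -> [-840, 0]
BINARY_MULTIPLY -> [0]
LOAD_CONST -7   -> [0, -7]
BINARY_MULTIPLY -> [0]
LOAD_CONST 12   -> [0, 12]
BINARY_ADD      -> [12]
LOAD_CONST 63   -> [12, 63]
UNARY_NEGATIVE  -> [12, -63]
LOAD_CONST -7   -> [12, -63, -7]
LOAD_CONST 6    -> [12, -63, -7, 6]

[12, -63, -7, 6]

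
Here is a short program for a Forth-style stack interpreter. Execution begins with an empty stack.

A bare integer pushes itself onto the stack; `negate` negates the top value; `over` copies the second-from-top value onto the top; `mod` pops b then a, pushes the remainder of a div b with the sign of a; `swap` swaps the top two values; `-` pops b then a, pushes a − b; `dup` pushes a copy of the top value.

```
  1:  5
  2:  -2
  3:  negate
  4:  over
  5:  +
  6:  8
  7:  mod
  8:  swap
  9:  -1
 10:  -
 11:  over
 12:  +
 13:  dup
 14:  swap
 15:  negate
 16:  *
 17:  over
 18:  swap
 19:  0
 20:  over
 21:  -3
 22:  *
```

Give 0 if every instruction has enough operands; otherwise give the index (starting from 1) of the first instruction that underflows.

0

5      → [5]
-2     → [5, -2]
negate → [5, 2]
over   → [5, 2, 5]
+      → [5, 7]
8      → [5, 7, 8]
mod    → [5, 7]
swap   → [7, 5]
-1     → [7, 5, -1]
-      → [7, 6]
over   → [7, 6, 7]
+      → [7, 13]
dup    → [7, 13, 13]
swap   → [7, 13, 13]
negate → [7, 13, -13]
*      → [7, -169]
over   → [7, -169, 7]
swap   → [7, 7, -169]
0      → [7, 7, -169, 0]
over   → [7, 7, -169, 0, -169]
-3     → [7, 7, -169, 0, -169, -3]
*      → [7, 7, -169, 0, 507]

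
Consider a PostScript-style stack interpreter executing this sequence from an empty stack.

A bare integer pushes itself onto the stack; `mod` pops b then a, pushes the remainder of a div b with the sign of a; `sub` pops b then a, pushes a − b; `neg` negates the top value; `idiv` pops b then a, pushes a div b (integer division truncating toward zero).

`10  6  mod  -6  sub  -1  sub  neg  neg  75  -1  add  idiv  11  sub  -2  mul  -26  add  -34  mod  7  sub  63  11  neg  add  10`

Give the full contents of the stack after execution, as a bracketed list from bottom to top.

[-11, 52, 10]

10   : 10
6    : 10 6
mod  : 4
-6   : 4 -6
sub  : 10
-1   : 10 -1
sub  : 11
neg  : -11
neg  : 11
75   : 11 75
-1   : 11 75 -1
add  : 11 74
idiv : 0
11   : 0 11
sub  : -11
-2   : -11 -2
mul  : 22
-26  : 22 -26
add  : -4
-34  : -4 -34
mod  : -4
7    : -4 7
sub  : -11
63   : -11 63
11   : -11 63 11
neg  : -11 63 -11
add  : -11 52
10   : -11 52 10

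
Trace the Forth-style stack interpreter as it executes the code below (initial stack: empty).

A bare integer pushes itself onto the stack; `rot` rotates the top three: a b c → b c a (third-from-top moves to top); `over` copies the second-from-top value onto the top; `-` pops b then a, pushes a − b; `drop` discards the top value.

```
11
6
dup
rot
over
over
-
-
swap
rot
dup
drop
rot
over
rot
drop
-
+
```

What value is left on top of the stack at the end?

11   → 11
6    → 11 6
dup  → 11 6 6
rot  → 6 6 11
over → 6 6 11 6
over → 6 6 11 6 11
-    → 6 6 11 -5
-    → 6 6 16
swap → 6 16 6
rot  → 16 6 6
dup  → 16 6 6 6
drop → 16 6 6
rot  → 6 6 16
over → 6 6 16 6
rot  → 6 16 6 6
drop → 6 16 6
-    → 6 10
+    → 16

16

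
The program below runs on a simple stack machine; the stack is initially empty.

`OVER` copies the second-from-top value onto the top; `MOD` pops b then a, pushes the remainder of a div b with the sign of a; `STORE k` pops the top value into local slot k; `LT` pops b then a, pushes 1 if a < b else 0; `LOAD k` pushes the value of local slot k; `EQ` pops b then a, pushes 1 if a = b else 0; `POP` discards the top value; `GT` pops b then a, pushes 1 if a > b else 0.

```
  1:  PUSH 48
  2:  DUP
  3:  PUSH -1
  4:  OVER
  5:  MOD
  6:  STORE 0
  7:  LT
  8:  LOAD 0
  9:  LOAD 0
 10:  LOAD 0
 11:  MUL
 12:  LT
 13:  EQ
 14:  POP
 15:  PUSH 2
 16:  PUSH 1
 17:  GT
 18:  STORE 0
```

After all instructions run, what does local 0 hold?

1

PUSH 48 -> [48]
DUP     -> [48, 48]
PUSH -1 -> [48, 48, -1]
OVER    -> [48, 48, -1, 48]
MOD     -> [48, 48, -1]
STORE 0 -> [48, 48]
LT      -> [0]
LOAD 0  -> [0, -1]
LOAD 0  -> [0, -1, -1]
LOAD 0  -> [0, -1, -1, -1]
MUL     -> [0, -1, 1]
LT      -> [0, 1]
EQ      -> [0]
POP     -> []
PUSH 2  -> [2]
PUSH 1  -> [2, 1]
GT      -> [1]
STORE 0 -> []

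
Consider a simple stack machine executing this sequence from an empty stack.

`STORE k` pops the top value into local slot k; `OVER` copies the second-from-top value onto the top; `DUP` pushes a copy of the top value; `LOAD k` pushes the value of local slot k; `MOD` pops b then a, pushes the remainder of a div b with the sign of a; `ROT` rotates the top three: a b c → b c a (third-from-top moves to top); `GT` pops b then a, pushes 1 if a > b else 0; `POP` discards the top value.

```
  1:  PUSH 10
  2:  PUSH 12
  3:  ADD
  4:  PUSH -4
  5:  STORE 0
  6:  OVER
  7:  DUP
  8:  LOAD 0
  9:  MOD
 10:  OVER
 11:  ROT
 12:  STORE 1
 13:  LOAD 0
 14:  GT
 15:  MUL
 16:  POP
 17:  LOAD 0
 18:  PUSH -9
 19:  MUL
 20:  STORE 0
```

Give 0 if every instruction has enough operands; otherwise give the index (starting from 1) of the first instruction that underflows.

PUSH 10 → 10
PUSH 12 → 10 12
ADD     → 22
PUSH -4 → 22 -4
STORE 0 → 22
OVER  — needs 2 operands, stack has 1 → underflow

6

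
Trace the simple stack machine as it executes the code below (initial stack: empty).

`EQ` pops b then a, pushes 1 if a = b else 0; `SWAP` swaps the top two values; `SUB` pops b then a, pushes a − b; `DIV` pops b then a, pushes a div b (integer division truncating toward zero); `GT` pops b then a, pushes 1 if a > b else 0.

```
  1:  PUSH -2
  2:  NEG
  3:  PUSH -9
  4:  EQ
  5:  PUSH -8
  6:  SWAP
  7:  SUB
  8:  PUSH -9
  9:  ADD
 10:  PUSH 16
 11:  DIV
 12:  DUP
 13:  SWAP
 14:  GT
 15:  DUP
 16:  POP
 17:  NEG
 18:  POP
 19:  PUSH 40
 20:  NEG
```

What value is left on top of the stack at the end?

PUSH -2 : [-2]
NEG     : [2]
PUSH -9 : [2, -9]
EQ      : [0]
PUSH -8 : [0, -8]
SWAP    : [-8, 0]
SUB     : [-8]
PUSH -9 : [-8, -9]
ADD     : [-17]
PUSH 16 : [-17, 16]
DIV     : [-1]
DUP     : [-1, -1]
SWAP    : [-1, -1]
GT      : [0]
DUP     : [0, 0]
POP     : [0]
NEG     : [0]
POP     : []
PUSH 40 : [40]
NEG     : [-40]

-40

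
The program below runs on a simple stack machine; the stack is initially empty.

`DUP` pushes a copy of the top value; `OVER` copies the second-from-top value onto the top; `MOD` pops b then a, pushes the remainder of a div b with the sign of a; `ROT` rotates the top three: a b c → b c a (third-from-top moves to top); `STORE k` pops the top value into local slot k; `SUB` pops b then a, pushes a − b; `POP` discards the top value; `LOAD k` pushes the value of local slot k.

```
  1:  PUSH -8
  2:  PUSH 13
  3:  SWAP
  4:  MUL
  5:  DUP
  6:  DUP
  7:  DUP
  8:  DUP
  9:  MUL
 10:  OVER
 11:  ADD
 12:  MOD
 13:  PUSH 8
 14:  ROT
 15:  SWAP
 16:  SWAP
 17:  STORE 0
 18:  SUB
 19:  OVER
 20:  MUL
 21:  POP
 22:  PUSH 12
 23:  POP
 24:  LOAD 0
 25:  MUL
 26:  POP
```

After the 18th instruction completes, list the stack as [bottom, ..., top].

PUSH -8 : -8
PUSH 13 : -8 13
SWAP    : 13 -8
MUL     : -104
DUP     : -104 -104
DUP     : -104 -104 -104
DUP     : -104 -104 -104 -104
DUP     : -104 -104 -104 -104 -104
MUL     : -104 -104 -104 10816
OVER    : -104 -104 -104 10816 -104
ADD     : -104 -104 -104 10712
MOD     : -104 -104 -104
PUSH 8  : -104 -104 -104 8
ROT     : -104 -104 8 -104
SWAP    : -104 -104 -104 8
SWAP    : -104 -104 8 -104
STORE 0 : -104 -104 8
SUB     : -104 -112

[-104, -112]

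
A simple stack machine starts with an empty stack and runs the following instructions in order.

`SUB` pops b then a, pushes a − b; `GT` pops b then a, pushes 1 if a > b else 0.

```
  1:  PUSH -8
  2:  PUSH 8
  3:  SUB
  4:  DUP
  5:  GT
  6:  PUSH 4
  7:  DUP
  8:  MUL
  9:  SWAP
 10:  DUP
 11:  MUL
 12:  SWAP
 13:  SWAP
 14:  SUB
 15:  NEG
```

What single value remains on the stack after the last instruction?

PUSH -8  [-8]
PUSH 8   [-8, 8]
SUB      [-16]
DUP      [-16, -16]
GT       [0]
PUSH 4   [0, 4]
DUP      [0, 4, 4]
MUL      [0, 16]
SWAP     [16, 0]
DUP      [16, 0, 0]
MUL      [16, 0]
SWAP     [0, 16]
SWAP     [16, 0]
SUB      [16]
NEG      [-16]

-16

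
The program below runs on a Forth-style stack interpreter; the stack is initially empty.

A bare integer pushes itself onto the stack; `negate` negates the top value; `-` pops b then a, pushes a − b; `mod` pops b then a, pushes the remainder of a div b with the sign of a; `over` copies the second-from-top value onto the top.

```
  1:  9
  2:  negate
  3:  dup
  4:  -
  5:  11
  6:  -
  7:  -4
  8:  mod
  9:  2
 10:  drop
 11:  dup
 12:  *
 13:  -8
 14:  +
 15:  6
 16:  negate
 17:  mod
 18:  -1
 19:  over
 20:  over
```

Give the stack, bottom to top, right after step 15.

[1, 6]

9       9
negate  -9
dup     -9 -9
-       0
11      0 11
-       -11
-4      -11 -4
mod     -3
2       -3 2
drop    -3
dup     -3 -3
*       9
-8      9 -8
+       1
6       1 6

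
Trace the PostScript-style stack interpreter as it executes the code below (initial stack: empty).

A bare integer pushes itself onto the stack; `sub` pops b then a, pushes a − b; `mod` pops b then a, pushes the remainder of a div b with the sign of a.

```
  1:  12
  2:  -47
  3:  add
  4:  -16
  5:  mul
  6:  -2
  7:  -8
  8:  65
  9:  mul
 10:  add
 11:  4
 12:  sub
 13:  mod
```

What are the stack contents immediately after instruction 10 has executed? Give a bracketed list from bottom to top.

12  -> 12
-47 -> 12 -47
add -> -35
-16 -> -35 -16
mul -> 560
-2  -> 560 -2
-8  -> 560 -2 -8
65  -> 560 -2 -8 65
mul -> 560 -2 -520
add -> 560 -522

[560, -522]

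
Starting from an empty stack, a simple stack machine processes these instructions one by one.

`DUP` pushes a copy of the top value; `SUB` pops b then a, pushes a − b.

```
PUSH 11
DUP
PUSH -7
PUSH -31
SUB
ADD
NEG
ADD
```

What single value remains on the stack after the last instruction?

PUSH 11   [11]
DUP       [11, 11]
PUSH -7   [11, 11, -7]
PUSH -31  [11, 11, -7, -31]
SUB       [11, 11, 24]
ADD       [11, 35]
NEG       [11, -35]
ADD       [-24]

-24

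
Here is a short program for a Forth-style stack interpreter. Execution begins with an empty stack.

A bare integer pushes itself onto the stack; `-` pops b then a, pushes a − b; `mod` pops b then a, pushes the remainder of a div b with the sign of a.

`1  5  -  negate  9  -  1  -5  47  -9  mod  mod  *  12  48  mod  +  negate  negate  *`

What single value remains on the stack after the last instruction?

1      -> [1]
5      -> [1, 5]
-      -> [-4]
negate -> [4]
9      -> [4, 9]
-      -> [-5]
1      -> [-5, 1]
-5     -> [-5, 1, -5]
47     -> [-5, 1, -5, 47]
-9     -> [-5, 1, -5, 47, -9]
mod    -> [-5, 1, -5, 2]
mod    -> [-5, 1, -1]
*      -> [-5, -1]
12     -> [-5, -1, 12]
48     -> [-5, -1, 12, 48]
mod    -> [-5, -1, 12]
+      -> [-5, 11]
negate -> [-5, -11]
negate -> [-5, 11]
*      -> [-55]

-55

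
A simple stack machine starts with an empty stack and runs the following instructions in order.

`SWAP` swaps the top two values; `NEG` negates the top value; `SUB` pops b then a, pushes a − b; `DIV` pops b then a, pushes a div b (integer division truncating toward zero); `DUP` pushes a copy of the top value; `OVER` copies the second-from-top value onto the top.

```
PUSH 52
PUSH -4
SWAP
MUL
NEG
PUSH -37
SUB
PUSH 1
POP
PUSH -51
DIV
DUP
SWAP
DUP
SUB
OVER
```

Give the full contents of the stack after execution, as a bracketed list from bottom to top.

[-4, 0, -4]

PUSH 52  → 52
PUSH -4  → 52 -4
SWAP     → -4 52
MUL      → -208
NEG      → 208
PUSH -37 → 208 -37
SUB      → 245
PUSH 1   → 245 1
POP      → 245
PUSH -51 → 245 -51
DIV      → -4
DUP      → -4 -4
SWAP     → -4 -4
DUP      → -4 -4 -4
SUB      → -4 0
OVER     → -4 0 -4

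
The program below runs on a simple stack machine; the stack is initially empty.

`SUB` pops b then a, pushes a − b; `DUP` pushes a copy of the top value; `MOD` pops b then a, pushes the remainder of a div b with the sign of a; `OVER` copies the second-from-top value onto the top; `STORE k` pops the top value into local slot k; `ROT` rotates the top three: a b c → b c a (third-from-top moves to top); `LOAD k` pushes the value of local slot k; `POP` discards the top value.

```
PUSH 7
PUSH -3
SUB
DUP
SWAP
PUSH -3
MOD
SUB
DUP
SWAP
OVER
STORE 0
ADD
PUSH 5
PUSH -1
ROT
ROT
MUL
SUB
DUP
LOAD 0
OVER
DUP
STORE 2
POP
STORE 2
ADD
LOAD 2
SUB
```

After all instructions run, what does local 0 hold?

9

PUSH 7  → [7]
PUSH -3 → [7, -3]
SUB     → [10]
DUP     → [10, 10]
SWAP    → [10, 10]
PUSH -3 → [10, 10, -3]
MOD     → [10, 1]
SUB     → [9]
DUP     → [9, 9]
SWAP    → [9, 9]
OVER    → [9, 9, 9]
STORE 0 → [9, 9]
ADD     → [18]
PUSH 5  → [18, 5]
PUSH -1 → [18, 5, -1]
ROT     → [5, -1, 18]
ROT     → [-1, 18, 5]
MUL     → [-1, 90]
SUB     → [-91]
DUP     → [-91, -91]
LOAD 0  → [-91, -91, 9]
OVER    → [-91, -91, 9, -91]
DUP     → [-91, -91, 9, -91, -91]
STORE 2 → [-91, -91, 9, -91]
POP     → [-91, -91, 9]
STORE 2 → [-91, -91]
ADD     → [-182]
LOAD 2  → [-182, 9]
SUB     → [-191]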